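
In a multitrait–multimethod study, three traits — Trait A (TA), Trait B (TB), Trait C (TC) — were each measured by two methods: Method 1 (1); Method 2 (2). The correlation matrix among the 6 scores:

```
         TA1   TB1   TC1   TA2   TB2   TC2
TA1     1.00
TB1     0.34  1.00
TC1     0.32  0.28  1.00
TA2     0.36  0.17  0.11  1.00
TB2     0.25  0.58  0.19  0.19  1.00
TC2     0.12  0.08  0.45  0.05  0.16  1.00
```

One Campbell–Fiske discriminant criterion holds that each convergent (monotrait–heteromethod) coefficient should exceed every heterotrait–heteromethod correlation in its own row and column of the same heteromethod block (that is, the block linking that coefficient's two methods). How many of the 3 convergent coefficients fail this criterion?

Each convergent coefficient versus the relevant comparison correlations:
TA (methods 1·2): 0.36 vs {0.25, 0.17, 0.12, 0.11} → pass.
TB (methods 1·2): 0.58 vs {0.17, 0.25, 0.08, 0.19} → pass.
TC (methods 1·2): 0.45 vs {0.11, 0.12, 0.19, 0.08} → pass.
0 of 3 fail.

0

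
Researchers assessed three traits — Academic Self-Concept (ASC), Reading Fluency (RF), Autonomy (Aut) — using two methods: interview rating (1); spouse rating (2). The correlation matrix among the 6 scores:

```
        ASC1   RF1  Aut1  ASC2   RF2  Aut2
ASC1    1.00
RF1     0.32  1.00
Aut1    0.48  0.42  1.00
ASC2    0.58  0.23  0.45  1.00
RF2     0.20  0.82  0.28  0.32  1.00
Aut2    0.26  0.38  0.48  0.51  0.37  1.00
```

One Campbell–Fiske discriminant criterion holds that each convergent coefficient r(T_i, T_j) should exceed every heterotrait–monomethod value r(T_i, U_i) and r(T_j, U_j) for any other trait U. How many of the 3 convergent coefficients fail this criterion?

1

Each convergent coefficient versus the relevant comparison correlations:
ASC (methods 1·2): 0.58 vs {0.32, 0.32, 0.48, 0.51} → pass.
RF (methods 1·2): 0.82 vs {0.32, 0.32, 0.42, 0.37} → pass.
Aut (methods 1·2): 0.48 vs {0.48, 0.51, 0.42, 0.37} → fail.
1 of 3 fail.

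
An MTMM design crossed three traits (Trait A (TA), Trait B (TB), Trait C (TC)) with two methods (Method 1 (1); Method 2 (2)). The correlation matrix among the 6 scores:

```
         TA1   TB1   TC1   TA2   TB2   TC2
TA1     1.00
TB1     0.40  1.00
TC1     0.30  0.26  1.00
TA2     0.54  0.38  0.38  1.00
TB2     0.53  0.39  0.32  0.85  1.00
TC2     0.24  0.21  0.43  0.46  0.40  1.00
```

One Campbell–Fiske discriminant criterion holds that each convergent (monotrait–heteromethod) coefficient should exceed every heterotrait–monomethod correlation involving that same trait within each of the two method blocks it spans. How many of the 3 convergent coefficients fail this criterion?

3

Convergent coefficients and their comparison sets:
TA (methods 1·2): 0.54 vs {0.40, 0.85, 0.30, 0.46} → fail.
TB (methods 1·2): 0.39 vs {0.40, 0.85, 0.26, 0.40} → fail.
TC (methods 1·2): 0.43 vs {0.30, 0.46, 0.26, 0.40} → fail.
3 of 3 fail.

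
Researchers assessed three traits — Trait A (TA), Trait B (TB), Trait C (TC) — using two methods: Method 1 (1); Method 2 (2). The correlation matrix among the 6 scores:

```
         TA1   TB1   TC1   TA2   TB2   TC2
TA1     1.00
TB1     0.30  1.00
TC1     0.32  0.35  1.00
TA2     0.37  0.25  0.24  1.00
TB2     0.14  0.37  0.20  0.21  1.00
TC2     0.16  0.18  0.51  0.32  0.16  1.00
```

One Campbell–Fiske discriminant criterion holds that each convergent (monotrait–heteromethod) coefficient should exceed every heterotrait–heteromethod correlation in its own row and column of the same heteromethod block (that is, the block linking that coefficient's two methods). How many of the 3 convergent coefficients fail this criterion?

0

Each convergent coefficient versus the relevant comparison correlations:
TA (methods 1·2): 0.37 vs {0.14, 0.25, 0.16, 0.24} → pass.
TB (methods 1·2): 0.37 vs {0.25, 0.14, 0.18, 0.20} → pass.
TC (methods 1·2): 0.51 vs {0.24, 0.16, 0.20, 0.18} → pass.
0 of 3 fail.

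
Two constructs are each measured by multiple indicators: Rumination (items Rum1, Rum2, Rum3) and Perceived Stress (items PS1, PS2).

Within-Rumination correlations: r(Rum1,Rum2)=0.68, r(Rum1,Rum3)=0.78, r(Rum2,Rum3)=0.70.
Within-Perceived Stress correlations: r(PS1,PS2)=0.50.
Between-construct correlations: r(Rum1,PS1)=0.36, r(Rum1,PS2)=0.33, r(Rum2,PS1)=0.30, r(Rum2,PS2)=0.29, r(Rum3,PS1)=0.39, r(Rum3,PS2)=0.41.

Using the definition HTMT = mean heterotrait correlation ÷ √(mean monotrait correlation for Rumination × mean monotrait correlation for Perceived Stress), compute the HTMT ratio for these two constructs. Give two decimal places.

Mean between = 2.08/6 = 0.3467.
Mean within-Rum = 2.16/3 = 0.7200; mean within-PS = 0.50/1 = 0.5000.
Geometric mean = √(0.7200 × 0.5000) = 0.6000.
HTMT = 0.3467 / 0.6000 = 0.58.

0.58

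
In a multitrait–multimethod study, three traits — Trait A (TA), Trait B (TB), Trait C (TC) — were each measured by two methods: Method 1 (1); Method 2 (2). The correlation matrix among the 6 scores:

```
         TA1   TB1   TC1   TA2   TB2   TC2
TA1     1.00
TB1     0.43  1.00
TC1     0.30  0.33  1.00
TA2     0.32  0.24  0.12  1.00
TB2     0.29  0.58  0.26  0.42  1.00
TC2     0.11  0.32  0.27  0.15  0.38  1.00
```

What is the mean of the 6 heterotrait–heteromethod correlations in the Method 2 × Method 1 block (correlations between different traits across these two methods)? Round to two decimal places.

HTHM values (method 2 × method 1): 0.24, 0.12, 0.29, 0.26, 0.11, 0.32; mean = 1.34/6 = 0.22.

0.22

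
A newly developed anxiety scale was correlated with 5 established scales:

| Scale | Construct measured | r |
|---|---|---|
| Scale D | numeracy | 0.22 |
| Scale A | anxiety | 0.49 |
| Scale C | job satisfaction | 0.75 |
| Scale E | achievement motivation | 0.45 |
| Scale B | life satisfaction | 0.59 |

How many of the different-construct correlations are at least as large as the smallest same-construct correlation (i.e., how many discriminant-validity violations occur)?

2

Convergent (same construct = anxiety): Scale A.
Smallest convergent = 0.49. Discriminant values: 0.22, 0.75, 0.45, 0.59; count ≥ 0.49 → 2.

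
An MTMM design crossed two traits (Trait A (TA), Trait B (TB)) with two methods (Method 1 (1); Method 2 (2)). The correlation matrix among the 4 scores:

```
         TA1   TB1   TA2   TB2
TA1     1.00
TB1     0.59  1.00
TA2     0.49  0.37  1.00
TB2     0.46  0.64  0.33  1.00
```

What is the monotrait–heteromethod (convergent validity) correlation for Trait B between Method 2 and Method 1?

Same trait (TB), different methods: r(TB2, TB1) = 0.64.

0.64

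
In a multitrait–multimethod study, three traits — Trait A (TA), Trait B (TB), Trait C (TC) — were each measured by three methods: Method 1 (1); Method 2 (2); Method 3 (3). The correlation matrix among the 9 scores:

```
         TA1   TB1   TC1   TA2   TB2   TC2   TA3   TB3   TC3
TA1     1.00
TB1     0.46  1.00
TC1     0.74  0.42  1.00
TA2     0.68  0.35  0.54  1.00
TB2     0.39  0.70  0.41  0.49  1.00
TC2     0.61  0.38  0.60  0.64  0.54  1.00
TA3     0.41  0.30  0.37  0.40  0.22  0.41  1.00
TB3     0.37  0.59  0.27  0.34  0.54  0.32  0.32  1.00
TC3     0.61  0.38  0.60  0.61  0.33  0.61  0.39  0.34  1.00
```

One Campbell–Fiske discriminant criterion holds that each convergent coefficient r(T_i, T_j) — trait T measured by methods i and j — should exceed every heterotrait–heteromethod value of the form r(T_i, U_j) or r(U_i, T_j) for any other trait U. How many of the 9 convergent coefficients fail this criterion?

5

Checking each validity diagonal entry against its comparison values:
TA (methods 1·2): 0.68 vs {0.39, 0.35, 0.61, 0.54} → pass.
TA (methods 1·3): 0.41 vs {0.37, 0.30, 0.61, 0.37} → fail.
TA (methods 2·3): 0.40 vs {0.34, 0.22, 0.61, 0.41} → fail.
TB (methods 1·2): 0.70 vs {0.35, 0.39, 0.38, 0.41} → pass.
TB (methods 1·3): 0.59 vs {0.30, 0.37, 0.38, 0.27} → pass.
TB (methods 2·3): 0.54 vs {0.22, 0.34, 0.33, 0.32} → pass.
TC (methods 1·2): 0.60 vs {0.54, 0.61, 0.41, 0.38} → fail.
TC (methods 1·3): 0.60 vs {0.37, 0.61, 0.27, 0.38} → fail.
TC (methods 2·3): 0.61 vs {0.41, 0.61, 0.32, 0.33} → fail.
5 of 9 fail.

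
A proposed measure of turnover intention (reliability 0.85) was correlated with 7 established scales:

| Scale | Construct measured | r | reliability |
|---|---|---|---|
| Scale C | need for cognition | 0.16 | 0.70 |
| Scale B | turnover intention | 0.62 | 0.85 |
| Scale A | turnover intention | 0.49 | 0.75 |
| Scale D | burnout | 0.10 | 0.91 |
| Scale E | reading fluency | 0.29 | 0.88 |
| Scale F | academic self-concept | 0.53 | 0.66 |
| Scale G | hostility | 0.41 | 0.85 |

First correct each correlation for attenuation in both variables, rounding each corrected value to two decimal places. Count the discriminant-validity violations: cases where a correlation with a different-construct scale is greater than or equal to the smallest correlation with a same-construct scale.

1

Disattenuated r (r / √(r_scale · r_new)):
  Scale C (disc): 0.16 / √(0.70·0.85) = 0.21
  Scale B (conv): 0.62 / √(0.85·0.85) = 0.73
  Scale A (conv): 0.49 / √(0.75·0.85) = 0.61
  Scale D (disc): 0.10 / √(0.91·0.85) = 0.11
  Scale E (disc): 0.29 / √(0.88·0.85) = 0.34
  Scale F (disc): 0.53 / √(0.66·0.85) = 0.71
  Scale G (disc): 0.41 / √(0.85·0.85) = 0.48
Smallest convergent = 0.61. Discriminant values: 0.21, 0.11, 0.34, 0.71, 0.48; count ≥ 0.61 → 1.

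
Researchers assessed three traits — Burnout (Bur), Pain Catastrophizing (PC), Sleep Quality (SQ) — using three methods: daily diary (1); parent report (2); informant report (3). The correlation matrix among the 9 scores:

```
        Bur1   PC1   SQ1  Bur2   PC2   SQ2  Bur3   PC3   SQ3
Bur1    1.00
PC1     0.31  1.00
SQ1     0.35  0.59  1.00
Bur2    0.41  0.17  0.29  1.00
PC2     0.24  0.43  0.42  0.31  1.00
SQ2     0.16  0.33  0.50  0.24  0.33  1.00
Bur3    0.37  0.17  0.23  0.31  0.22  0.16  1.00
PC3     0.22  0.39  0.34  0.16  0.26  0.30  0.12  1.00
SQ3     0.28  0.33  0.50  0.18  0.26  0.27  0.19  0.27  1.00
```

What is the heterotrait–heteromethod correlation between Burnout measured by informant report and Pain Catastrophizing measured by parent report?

Different traits and methods: r(Bur3, PC2) = 0.22.

0.22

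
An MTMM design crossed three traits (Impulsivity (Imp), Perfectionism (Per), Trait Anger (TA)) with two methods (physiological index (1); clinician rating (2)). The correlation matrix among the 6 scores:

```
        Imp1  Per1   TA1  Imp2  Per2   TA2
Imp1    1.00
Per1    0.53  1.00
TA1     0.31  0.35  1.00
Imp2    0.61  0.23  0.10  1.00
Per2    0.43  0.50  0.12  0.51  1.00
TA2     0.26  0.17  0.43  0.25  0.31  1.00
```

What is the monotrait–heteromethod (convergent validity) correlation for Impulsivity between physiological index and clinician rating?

0.61

Same trait (Imp), different methods: r(Imp1, Imp2) = 0.61.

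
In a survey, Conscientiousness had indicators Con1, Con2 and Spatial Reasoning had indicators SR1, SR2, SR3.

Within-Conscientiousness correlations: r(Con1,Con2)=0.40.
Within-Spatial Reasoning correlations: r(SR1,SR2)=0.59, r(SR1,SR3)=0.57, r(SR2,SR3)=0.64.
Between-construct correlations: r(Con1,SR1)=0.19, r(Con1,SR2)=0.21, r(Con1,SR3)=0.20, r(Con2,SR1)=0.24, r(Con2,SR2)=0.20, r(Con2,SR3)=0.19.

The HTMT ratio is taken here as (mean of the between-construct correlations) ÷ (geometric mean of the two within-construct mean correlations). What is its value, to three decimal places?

Between-construct mean = 1.23/6 = 0.2050.
Mean within-Con = 0.40/1 = 0.4000; mean within-SR = 1.80/3 = 0.6000.
Geometric mean = √(0.4000 × 0.6000) = 0.4899.
HTMT = 0.2050 / 0.4899 = 0.418.

0.418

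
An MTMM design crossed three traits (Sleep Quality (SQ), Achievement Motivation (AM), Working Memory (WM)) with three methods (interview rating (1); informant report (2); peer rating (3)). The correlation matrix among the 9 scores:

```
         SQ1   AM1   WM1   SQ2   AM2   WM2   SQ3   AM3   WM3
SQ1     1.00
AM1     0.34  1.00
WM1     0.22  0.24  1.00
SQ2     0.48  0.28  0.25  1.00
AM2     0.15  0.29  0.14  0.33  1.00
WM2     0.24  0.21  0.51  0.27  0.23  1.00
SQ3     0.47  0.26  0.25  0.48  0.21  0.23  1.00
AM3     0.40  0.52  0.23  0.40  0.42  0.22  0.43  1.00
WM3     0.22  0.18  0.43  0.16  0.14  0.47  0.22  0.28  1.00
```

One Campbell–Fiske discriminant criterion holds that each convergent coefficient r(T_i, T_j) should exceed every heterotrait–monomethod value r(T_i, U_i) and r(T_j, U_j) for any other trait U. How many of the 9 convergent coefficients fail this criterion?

Convergent coefficients and their comparison sets:
SQ (methods 1·2): 0.48 vs {0.34, 0.33, 0.22, 0.27} → pass.
SQ (methods 1·3): 0.47 vs {0.34, 0.43, 0.22, 0.22} → pass.
SQ (methods 2·3): 0.48 vs {0.33, 0.43, 0.27, 0.22} → pass.
AM (methods 1·2): 0.29 vs {0.34, 0.33, 0.24, 0.23} → fail.
AM (methods 1·3): 0.52 vs {0.34, 0.43, 0.24, 0.28} → pass.
AM (methods 2·3): 0.42 vs {0.33, 0.43, 0.23, 0.28} → fail.
WM (methods 1·2): 0.51 vs {0.22, 0.27, 0.24, 0.23} → pass.
WM (methods 1·3): 0.43 vs {0.22, 0.22, 0.24, 0.28} → pass.
WM (methods 2·3): 0.47 vs {0.27, 0.22, 0.23, 0.28} → pass.
2 of 9 fail.

2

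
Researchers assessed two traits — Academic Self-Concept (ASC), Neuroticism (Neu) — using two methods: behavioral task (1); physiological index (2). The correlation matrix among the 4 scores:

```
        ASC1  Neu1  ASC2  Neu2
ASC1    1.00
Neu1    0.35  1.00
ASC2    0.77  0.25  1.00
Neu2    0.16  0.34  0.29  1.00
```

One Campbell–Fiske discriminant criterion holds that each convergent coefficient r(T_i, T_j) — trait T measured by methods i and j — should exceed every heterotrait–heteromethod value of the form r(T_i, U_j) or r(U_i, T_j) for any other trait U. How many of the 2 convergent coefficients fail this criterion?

Convergent coefficients and their comparison sets:
ASC (methods 1·2): 0.77 vs {0.16, 0.25} → pass.
Neu (methods 1·2): 0.34 vs {0.25, 0.16} → pass.
0 of 2 fail.

0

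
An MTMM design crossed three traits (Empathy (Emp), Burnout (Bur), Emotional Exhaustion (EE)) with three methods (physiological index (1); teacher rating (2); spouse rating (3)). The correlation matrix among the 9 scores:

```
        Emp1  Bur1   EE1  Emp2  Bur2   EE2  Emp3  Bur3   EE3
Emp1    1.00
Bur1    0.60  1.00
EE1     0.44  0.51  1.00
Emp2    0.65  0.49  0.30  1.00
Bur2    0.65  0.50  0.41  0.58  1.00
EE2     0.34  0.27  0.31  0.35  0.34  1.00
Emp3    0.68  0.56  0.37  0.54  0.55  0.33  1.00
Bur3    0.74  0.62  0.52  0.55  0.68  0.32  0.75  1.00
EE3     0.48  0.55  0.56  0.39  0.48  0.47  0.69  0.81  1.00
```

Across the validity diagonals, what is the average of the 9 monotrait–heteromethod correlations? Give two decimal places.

Convergent values: 0.65, 0.68, 0.54, 0.50, 0.62, 0.68, 0.31, 0.56, 0.47; mean = 5.01/9 = 0.56.

0.56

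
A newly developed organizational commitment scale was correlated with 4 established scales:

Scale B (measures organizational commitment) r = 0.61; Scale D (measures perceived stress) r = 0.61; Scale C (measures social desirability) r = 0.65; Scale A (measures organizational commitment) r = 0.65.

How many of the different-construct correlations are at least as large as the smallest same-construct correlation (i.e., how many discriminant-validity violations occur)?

Convergent (same construct = organizational commitment): Scale B, Scale A.
Smallest convergent = 0.61. Discriminant values: 0.61, 0.65; count ≥ 0.61 → 2.

2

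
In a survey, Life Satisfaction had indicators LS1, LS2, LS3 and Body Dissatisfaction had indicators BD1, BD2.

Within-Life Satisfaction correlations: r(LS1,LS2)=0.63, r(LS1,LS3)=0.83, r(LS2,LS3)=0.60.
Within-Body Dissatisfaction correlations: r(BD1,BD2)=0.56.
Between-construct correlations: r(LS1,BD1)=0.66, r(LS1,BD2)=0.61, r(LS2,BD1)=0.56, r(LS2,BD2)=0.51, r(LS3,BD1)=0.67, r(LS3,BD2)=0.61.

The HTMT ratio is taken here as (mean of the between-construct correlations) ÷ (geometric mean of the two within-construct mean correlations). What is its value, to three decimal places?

Mean between = 3.62/6 = 0.6033.
Mean within-LS = 2.06/3 = 0.6867; mean within-BD = 0.56/1 = 0.5600.
Geometric mean = √(0.6867 × 0.5600) = 0.6201.
HTMT = 0.6033 / 0.6201 = 0.973.

0.973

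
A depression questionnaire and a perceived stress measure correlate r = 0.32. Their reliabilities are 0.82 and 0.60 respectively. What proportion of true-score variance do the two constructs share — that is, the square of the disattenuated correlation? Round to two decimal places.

0.21

Disattenuated r = 0.32 / √(0.82 × 0.60) = 0.32 / 0.7014 = 0.4562.
Shared true-score variance = 0.4562² = 0.2081 ≈ 0.21.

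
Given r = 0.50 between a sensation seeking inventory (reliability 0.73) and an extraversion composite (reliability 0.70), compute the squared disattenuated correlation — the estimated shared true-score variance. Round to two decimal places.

0.49

Disattenuated r = 0.50 / √(0.73 × 0.70) = 0.50 / 0.7148 = 0.6995.
Shared true-score variance = 0.6995² = 0.4893 ≈ 0.49.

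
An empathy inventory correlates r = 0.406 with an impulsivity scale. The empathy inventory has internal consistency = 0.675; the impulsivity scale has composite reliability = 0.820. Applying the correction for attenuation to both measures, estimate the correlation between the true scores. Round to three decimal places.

r_true = r_obs / √(r_xx · r_yy) = 0.406 / √(0.675 × 0.820) = 0.406 / √0.553500 = 0.406 / 0.7440 ≈ 0.546.

0.546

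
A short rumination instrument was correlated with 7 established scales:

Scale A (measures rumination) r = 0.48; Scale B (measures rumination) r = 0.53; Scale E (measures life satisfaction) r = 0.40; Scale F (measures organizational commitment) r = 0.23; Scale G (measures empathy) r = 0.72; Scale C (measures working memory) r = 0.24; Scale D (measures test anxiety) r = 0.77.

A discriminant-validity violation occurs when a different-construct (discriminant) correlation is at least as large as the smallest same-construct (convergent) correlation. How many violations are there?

Convergent (same construct = rumination): Scale A, Scale B.
Smallest convergent = 0.48. Discriminant values: 0.40, 0.23, 0.72, 0.24, 0.77; count ≥ 0.48 → 2.

2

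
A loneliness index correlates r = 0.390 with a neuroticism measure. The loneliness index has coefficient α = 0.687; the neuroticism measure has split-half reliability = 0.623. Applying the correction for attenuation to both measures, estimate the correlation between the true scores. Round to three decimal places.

r_true = r_obs / √(r_xx · r_yy) = 0.390 / √(0.687 × 0.623) = 0.390 / √0.428001 = 0.390 / 0.6542 ≈ 0.596.

0.596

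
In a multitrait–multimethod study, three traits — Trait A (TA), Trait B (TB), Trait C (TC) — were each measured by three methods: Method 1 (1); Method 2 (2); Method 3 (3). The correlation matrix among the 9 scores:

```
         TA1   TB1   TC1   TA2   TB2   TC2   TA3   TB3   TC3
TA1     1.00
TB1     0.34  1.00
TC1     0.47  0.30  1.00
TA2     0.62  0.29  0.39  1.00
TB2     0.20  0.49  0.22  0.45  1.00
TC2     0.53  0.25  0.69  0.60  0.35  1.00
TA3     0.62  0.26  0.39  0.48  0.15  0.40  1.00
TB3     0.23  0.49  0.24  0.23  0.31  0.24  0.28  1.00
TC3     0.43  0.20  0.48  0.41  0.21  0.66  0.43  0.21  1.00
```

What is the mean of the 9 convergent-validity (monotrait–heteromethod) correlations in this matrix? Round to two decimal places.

0.54

Convergent values: 0.62, 0.62, 0.48, 0.49, 0.49, 0.31, 0.69, 0.48, 0.66; mean = 4.84/9 = 0.54.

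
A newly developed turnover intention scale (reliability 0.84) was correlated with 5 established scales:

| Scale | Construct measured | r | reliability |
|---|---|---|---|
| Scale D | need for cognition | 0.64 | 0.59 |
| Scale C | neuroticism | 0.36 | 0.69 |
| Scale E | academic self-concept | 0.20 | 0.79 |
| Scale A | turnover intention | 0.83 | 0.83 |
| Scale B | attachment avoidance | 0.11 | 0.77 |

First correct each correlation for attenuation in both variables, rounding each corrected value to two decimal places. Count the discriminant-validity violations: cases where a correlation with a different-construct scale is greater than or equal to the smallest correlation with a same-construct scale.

Disattenuated r (r / √(r_scale · r_new)):
  Scale D (disc): 0.64 / √(0.59·0.84) = 0.91
  Scale C (disc): 0.36 / √(0.69·0.84) = 0.47
  Scale E (disc): 0.20 / √(0.79·0.84) = 0.25
  Scale A (conv): 0.83 / √(0.83·0.84) = 0.99
  Scale B (disc): 0.11 / √(0.77·0.84) = 0.14
Smallest convergent = 0.99. Discriminant values: 0.91, 0.47, 0.25, 0.14; count ≥ 0.99 → 0.

0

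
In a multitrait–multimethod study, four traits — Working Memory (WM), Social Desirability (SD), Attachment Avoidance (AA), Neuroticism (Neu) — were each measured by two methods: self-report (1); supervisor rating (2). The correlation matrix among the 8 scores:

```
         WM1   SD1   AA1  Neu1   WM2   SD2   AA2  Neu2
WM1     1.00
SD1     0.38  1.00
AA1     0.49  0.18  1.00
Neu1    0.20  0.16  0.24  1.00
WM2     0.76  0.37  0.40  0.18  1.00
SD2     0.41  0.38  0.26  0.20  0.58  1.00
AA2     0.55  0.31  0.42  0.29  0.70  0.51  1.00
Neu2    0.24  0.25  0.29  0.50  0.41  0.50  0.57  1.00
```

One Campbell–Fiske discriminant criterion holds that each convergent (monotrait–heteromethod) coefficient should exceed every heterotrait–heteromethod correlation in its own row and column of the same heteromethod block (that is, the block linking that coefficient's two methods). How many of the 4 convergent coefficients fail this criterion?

Convergent coefficients and their comparison sets:
WM (methods 1·2): 0.76 vs {0.41, 0.37, 0.55, 0.40, 0.24, 0.18} → pass.
SD (methods 1·2): 0.38 vs {0.37, 0.41, 0.31, 0.26, 0.25, 0.20} → fail.
AA (methods 1·2): 0.42 vs {0.40, 0.55, 0.26, 0.31, 0.29, 0.29} → fail.
Neu (methods 1·2): 0.50 vs {0.18, 0.24, 0.20, 0.25, 0.29, 0.29} → pass.
2 of 4 fail.

2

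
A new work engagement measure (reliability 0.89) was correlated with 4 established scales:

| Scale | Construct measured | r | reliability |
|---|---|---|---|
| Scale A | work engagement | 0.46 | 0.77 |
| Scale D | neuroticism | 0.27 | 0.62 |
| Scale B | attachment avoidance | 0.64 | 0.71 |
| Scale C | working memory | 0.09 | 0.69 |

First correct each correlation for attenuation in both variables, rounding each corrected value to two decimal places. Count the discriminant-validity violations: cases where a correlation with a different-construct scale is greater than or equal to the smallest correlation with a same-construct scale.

1

Disattenuated r (r / √(r_scale · r_new)):
  Scale A (conv): 0.46 / √(0.77·0.89) = 0.56
  Scale D (disc): 0.27 / √(0.62·0.89) = 0.36
  Scale B (disc): 0.64 / √(0.71·0.89) = 0.81
  Scale C (disc): 0.09 / √(0.69·0.89) = 0.11
Smallest convergent = 0.56. Discriminant values: 0.36, 0.81, 0.11; count ≥ 0.56 → 1.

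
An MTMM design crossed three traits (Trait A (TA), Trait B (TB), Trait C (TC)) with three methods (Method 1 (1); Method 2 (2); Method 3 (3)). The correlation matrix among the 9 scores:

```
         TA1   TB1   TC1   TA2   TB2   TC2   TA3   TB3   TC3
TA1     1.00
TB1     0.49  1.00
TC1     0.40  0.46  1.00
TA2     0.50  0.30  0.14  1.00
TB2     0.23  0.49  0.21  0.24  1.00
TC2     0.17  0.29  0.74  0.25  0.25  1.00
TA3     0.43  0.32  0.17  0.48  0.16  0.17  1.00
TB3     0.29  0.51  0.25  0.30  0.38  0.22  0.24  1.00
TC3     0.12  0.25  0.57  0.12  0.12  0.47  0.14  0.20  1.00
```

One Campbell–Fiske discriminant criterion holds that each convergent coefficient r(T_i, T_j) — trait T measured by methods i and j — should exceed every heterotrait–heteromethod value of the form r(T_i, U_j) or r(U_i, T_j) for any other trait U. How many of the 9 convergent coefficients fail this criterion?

0

Convergent coefficients and their comparison sets:
TA (methods 1·2): 0.50 vs {0.23, 0.30, 0.17, 0.14} → pass.
TA (methods 1·3): 0.43 vs {0.29, 0.32, 0.12, 0.17} → pass.
TA (methods 2·3): 0.48 vs {0.30, 0.16, 0.12, 0.17} → pass.
TB (methods 1·2): 0.49 vs {0.30, 0.23, 0.29, 0.21} → pass.
TB (methods 1·3): 0.51 vs {0.32, 0.29, 0.25, 0.25} → pass.
TB (methods 2·3): 0.38 vs {0.16, 0.30, 0.12, 0.22} → pass.
TC (methods 1·2): 0.74 vs {0.14, 0.17, 0.21, 0.29} → pass.
TC (methods 1·3): 0.57 vs {0.17, 0.12, 0.25, 0.25} → pass.
TC (methods 2·3): 0.47 vs {0.17, 0.12, 0.22, 0.12} → pass.
0 of 9 fail.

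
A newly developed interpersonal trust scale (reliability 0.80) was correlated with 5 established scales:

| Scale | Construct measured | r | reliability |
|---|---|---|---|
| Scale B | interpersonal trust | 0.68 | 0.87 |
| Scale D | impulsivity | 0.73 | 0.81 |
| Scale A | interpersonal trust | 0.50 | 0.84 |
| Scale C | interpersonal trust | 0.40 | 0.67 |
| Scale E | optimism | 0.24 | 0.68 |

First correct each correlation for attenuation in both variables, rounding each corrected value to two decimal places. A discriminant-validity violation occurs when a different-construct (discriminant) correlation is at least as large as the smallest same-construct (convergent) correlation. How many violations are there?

Disattenuated r (r / √(r_scale · r_new)):
  Scale B (conv): 0.68 / √(0.87·0.80) = 0.82
  Scale D (disc): 0.73 / √(0.81·0.80) = 0.91
  Scale A (conv): 0.50 / √(0.84·0.80) = 0.61
  Scale C (conv): 0.40 / √(0.67·0.80) = 0.55
  Scale E (disc): 0.24 / √(0.68·0.80) = 0.33
Smallest convergent = 0.55. Discriminant values: 0.91, 0.33; count ≥ 0.55 → 1.

1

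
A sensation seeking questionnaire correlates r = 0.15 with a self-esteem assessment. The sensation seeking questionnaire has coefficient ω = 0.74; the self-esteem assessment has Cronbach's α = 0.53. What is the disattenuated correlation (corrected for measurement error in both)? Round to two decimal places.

0.24

r_true = r_obs / √(r_xx · r_yy) = 0.15 / √(0.74 × 0.53) = 0.15 / √0.3922 = 0.15 / 0.6263 ≈ 0.24.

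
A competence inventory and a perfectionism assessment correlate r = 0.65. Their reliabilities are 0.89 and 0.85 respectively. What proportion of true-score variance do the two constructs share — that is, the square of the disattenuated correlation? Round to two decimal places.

Disattenuated r = 0.65 / √(0.89 × 0.85) = 0.65 / 0.8698 = 0.7473.
Shared true-score variance = 0.7473² = 0.5585 ≈ 0.56.

0.56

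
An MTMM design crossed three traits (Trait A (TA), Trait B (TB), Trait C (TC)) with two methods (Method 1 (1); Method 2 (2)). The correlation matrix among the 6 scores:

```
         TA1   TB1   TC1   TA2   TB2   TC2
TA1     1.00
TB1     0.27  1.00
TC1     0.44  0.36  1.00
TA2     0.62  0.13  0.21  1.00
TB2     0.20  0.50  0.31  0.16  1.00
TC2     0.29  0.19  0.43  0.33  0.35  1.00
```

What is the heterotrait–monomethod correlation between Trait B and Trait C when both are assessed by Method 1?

0.36

Different traits, same method: r(TB1, TC1) = 0.36.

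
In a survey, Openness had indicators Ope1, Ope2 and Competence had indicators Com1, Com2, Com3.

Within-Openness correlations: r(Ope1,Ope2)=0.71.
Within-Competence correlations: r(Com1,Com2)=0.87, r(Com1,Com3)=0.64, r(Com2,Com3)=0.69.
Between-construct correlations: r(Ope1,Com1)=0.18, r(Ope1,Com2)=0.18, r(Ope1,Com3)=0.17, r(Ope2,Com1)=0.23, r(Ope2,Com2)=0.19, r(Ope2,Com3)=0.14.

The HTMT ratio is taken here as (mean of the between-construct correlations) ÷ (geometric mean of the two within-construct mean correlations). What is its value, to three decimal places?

Mean heterotrait r = 1.09/6 = 0.1817.
Mean within-Ope = 0.71/1 = 0.7100; mean within-Com = 2.20/3 = 0.7333.
Geometric mean = √(0.7100 × 0.7333) = 0.7216.
HTMT = 0.1817 / 0.7216 = 0.252.

0.252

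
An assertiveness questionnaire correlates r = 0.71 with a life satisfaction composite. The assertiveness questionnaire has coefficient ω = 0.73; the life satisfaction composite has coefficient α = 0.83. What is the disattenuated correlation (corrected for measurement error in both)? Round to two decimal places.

0.91

r_true = r_obs / √(r_xx · r_yy) = 0.71 / √(0.73 × 0.83) = 0.71 / √0.6059 = 0.71 / 0.7784 ≈ 0.91.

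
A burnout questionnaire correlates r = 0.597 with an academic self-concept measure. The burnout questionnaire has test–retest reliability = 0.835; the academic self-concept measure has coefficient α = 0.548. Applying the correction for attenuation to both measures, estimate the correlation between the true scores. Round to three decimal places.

0.883

r_true = r_obs / √(r_xx · r_yy) = 0.597 / √(0.835 × 0.548) = 0.597 / √0.457580 = 0.597 / 0.6764 ≈ 0.883.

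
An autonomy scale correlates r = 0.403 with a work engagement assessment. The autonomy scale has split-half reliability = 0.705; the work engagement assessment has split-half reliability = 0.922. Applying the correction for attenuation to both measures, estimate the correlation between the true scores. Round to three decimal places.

r_true = r_obs / √(r_xx · r_yy) = 0.403 / √(0.705 × 0.922) = 0.403 / √0.650010 = 0.403 / 0.8062 ≈ 0.500.

0.500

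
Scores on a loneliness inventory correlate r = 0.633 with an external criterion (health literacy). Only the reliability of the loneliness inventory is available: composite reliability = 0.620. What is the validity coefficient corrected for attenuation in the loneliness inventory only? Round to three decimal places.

Single correction: r_c = r_obs / √r_xx = 0.633 / √0.620 = 0.633 / 0.7874 ≈ 0.804.

0.804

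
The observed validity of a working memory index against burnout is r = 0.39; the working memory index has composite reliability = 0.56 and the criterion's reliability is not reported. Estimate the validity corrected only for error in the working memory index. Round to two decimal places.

0.52

Single correction: r_c = r_obs / √r_xx = 0.39 / √0.56 = 0.39 / 0.7483 ≈ 0.52.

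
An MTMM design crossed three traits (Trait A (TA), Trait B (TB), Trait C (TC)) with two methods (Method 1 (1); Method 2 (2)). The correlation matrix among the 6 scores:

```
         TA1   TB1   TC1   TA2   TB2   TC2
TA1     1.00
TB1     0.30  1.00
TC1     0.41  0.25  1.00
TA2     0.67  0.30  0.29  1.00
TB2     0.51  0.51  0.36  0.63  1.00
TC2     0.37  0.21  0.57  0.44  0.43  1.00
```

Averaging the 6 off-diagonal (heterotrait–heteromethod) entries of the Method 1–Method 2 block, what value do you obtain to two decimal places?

0.34

HTHM values (method 1 × method 2): 0.51, 0.37, 0.30, 0.21, 0.29, 0.36; mean = 2.04/6 = 0.34.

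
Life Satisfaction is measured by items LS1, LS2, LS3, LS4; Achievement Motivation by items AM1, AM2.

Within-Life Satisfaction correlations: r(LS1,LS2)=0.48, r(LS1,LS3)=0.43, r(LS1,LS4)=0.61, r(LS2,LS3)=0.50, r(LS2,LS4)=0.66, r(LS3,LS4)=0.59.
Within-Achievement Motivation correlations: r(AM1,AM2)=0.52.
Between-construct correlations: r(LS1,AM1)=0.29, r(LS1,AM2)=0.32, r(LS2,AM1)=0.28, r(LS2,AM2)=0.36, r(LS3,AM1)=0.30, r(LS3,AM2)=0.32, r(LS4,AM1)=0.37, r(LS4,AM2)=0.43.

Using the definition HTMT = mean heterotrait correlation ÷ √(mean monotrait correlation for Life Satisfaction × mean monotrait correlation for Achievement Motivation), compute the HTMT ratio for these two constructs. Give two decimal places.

Mean heterotrait r = 2.67/8 = 0.3338.
Mean within-LS = 3.27/6 = 0.5450; mean within-AM = 0.52/1 = 0.5200.
Geometric mean = √(0.5450 × 0.5200) = 0.5324.
HTMT = 0.3338 / 0.5324 = 0.63.

0.63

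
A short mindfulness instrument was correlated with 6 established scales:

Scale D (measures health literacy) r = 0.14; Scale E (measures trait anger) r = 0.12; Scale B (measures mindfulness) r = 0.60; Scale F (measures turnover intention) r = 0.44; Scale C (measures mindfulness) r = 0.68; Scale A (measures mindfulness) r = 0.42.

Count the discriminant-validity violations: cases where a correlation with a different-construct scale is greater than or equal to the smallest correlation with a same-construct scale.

Convergent (same construct = mindfulness): Scale B, Scale C, Scale A.
Smallest convergent = 0.42. Discriminant values: 0.14, 0.12, 0.44; count ≥ 0.42 → 1.

1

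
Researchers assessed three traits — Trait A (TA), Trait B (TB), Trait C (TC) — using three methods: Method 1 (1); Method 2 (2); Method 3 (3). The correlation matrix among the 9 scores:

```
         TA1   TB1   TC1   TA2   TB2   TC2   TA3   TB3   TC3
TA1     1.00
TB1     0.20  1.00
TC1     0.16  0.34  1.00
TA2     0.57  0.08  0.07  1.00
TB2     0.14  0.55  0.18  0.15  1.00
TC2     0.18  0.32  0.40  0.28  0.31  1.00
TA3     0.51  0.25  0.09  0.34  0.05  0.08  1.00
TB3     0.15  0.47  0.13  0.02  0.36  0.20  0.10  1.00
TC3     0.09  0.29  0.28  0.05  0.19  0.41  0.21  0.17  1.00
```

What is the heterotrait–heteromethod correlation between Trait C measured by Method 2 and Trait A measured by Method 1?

0.18

Different traits and methods: r(TC2, TA1) = 0.18.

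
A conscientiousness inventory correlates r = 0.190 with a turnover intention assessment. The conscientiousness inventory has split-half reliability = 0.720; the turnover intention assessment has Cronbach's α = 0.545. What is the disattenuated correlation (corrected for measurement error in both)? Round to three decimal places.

r_true = r_obs / √(r_xx · r_yy) = 0.190 / √(0.720 × 0.545) = 0.190 / √0.392400 = 0.190 / 0.6264 ≈ 0.303.

0.303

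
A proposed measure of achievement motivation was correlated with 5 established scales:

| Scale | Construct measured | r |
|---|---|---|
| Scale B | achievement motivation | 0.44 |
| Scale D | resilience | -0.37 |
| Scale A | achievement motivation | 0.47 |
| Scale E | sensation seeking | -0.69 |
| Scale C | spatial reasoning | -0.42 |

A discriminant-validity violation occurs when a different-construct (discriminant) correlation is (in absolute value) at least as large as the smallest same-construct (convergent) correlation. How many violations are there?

Convergent (same construct = achievement motivation): Scale B, Scale A.
Smallest convergent = 0.44. Discriminant |r|: 0.37, 0.69, 0.42; count ≥ 0.44 → 1.

1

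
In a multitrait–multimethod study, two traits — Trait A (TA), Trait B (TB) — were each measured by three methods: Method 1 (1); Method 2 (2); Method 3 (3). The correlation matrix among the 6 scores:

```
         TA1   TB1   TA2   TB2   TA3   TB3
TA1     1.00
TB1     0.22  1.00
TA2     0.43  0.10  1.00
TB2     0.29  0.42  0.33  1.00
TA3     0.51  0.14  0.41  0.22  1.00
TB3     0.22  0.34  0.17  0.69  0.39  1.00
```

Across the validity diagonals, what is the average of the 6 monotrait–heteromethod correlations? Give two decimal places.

Convergent values: 0.43, 0.51, 0.41, 0.42, 0.34, 0.69; mean = 2.80/6 = 0.47.

0.47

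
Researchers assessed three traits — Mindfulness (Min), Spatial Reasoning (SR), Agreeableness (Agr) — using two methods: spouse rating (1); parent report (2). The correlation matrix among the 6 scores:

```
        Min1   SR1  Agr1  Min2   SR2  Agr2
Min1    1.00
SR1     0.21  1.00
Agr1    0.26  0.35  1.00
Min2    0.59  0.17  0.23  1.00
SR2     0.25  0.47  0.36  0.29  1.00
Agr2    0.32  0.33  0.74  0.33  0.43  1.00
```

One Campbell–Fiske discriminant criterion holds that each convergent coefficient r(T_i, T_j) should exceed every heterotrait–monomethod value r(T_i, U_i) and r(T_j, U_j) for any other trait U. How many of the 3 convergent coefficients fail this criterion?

Convergent coefficients and their comparison sets:
Min (methods 1·2): 0.59 vs {0.21, 0.29, 0.26, 0.33} → pass.
SR (methods 1·2): 0.47 vs {0.21, 0.29, 0.35, 0.43} → pass.
Agr (methods 1·2): 0.74 vs {0.26, 0.33, 0.35, 0.43} → pass.
0 of 3 fail.

0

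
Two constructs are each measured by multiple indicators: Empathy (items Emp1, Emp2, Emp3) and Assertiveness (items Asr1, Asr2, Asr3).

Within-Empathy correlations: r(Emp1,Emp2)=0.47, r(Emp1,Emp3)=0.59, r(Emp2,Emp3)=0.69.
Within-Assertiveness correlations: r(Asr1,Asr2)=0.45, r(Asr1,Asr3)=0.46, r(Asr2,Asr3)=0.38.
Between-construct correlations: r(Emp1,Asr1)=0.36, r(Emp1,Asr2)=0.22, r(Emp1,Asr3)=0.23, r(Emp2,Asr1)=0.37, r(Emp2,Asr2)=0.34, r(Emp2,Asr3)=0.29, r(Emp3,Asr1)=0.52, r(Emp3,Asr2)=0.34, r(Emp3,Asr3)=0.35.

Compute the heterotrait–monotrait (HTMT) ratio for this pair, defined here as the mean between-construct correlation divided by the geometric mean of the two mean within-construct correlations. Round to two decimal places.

0.67

Between-construct mean = 3.02/9 = 0.3356.
Mean within-Emp = 1.75/3 = 0.5833; mean within-Asr = 1.29/3 = 0.4300.
Geometric mean = √(0.5833 × 0.4300) = 0.5008.
HTMT = 0.3356 / 0.5008 = 0.67.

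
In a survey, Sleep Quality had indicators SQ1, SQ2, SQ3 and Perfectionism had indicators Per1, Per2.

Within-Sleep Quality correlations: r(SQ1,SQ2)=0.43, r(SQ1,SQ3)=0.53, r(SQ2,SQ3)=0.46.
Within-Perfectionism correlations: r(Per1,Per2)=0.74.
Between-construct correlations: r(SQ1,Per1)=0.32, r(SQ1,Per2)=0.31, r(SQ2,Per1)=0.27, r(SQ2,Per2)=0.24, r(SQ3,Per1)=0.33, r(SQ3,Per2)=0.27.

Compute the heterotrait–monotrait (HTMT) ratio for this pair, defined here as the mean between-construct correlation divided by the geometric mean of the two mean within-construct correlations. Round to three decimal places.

Between-construct mean = 1.74/6 = 0.2900.
Mean within-SQ = 1.42/3 = 0.4733; mean within-Per = 0.74/1 = 0.7400.
Geometric mean = √(0.4733 × 0.7400) = 0.5918.
HTMT = 0.2900 / 0.5918 = 0.490.

0.490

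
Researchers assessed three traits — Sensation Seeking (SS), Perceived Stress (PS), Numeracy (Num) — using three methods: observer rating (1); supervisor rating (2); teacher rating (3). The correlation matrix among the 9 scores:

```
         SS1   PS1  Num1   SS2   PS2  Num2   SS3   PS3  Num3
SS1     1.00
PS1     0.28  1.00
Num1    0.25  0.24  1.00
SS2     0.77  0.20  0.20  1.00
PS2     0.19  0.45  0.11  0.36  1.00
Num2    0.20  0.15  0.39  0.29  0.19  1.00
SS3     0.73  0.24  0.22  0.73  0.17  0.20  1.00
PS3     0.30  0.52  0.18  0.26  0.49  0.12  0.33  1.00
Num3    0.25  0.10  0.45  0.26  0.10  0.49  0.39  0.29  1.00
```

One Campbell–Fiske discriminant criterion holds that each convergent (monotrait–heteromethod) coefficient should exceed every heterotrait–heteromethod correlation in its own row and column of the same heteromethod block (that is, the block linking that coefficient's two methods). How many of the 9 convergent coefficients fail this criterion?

Checking each validity diagonal entry against its comparison values:
SS (methods 1·2): 0.77 vs {0.19, 0.20, 0.20, 0.20} → pass.
SS (methods 1·3): 0.73 vs {0.30, 0.24, 0.25, 0.22} → pass.
SS (methods 2·3): 0.73 vs {0.26, 0.17, 0.26, 0.20} → pass.
PS (methods 1·2): 0.45 vs {0.20, 0.19, 0.15, 0.11} → pass.
PS (methods 1·3): 0.52 vs {0.24, 0.30, 0.10, 0.18} → pass.
PS (methods 2·3): 0.49 vs {0.17, 0.26, 0.10, 0.12} → pass.
Num (methods 1·2): 0.39 vs {0.20, 0.20, 0.11, 0.15} → pass.
Num (methods 1·3): 0.45 vs {0.22, 0.25, 0.18, 0.10} → pass.
Num (methods 2·3): 0.49 vs {0.20, 0.26, 0.12, 0.10} → pass.
0 of 9 fail.

0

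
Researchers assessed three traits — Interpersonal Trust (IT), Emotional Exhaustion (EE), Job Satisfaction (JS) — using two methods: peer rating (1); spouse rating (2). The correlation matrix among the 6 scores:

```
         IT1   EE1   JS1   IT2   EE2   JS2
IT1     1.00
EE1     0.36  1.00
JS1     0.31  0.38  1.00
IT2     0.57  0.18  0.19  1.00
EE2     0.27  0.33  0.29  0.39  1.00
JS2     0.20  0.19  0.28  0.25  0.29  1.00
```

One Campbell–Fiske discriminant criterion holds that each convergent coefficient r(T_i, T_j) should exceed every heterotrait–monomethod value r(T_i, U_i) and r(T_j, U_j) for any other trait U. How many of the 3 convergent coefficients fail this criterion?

2

Each convergent coefficient versus the relevant comparison correlations:
IT (methods 1·2): 0.57 vs {0.36, 0.39, 0.31, 0.25} → pass.
EE (methods 1·2): 0.33 vs {0.36, 0.39, 0.38, 0.29} → fail.
JS (methods 1·2): 0.28 vs {0.31, 0.25, 0.38, 0.29} → fail.
2 of 3 fail.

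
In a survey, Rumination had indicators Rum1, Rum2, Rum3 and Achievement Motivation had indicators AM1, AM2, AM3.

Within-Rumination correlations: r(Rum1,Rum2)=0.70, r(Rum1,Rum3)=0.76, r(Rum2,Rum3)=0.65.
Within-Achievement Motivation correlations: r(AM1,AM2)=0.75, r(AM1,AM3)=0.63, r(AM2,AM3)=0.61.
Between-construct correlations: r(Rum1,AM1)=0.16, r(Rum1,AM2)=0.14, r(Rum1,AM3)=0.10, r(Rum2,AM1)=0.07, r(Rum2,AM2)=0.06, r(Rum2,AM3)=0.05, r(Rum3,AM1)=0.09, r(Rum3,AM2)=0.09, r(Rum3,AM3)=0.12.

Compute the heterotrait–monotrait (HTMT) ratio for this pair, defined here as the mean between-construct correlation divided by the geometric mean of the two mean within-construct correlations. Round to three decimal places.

0.143

Between-construct mean = 0.88/9 = 0.0978.
Mean within-Rum = 2.11/3 = 0.7033; mean within-AM = 1.99/3 = 0.6633.
Geometric mean = √(0.7033 × 0.6633) = 0.6830.
HTMT = 0.0978 / 0.6830 = 0.143.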